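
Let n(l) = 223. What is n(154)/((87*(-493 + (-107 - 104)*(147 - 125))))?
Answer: -223/446745 ≈ -0.00049917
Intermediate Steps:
n(154)/((87*(-493 + (-107 - 104)*(147 - 125)))) = 223/((87*(-493 + (-107 - 104)*(147 - 125)))) = 223/((87*(-493 - 211*22))) = 223/((87*(-493 - 4642))) = 223/((87*(-5135))) = 223/(-446745) = 223*(-1/446745) = -223/446745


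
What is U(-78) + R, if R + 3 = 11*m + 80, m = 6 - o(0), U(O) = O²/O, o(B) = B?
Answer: 65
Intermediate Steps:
U(O) = O
m = 6 (m = 6 - 1*0 = 6 + 0 = 6)
R = 143 (R = -3 + (11*6 + 80) = -3 + (66 + 80) = -3 + 146 = 143)
U(-78) + R = -78 + 143 = 65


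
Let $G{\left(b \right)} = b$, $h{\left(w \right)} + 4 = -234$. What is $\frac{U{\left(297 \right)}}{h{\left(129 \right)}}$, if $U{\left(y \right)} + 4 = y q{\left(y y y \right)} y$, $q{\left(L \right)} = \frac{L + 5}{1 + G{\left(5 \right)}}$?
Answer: $- \frac{385151043713}{238} \approx -1.6183 \cdot 10^{9}$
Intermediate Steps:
$h{\left(w \right)} = -238$ ($h{\left(w \right)} = -4 - 234 = -238$)
$q{\left(L \right)} = \frac{5}{6} + \frac{L}{6}$ ($q{\left(L \right)} = \frac{L + 5}{1 + 5} = \frac{5 + L}{6} = \left(5 + L\right) \frac{1}{6} = \frac{5}{6} + \frac{L}{6}$)
$U{\left(y \right)} = -4 + y^{2} \left(\frac{5}{6} + \frac{y^{3}}{6}\right)$ ($U{\left(y \right)} = -4 + y \left(\frac{5}{6} + \frac{y y y}{6}\right) y = -4 + y \left(\frac{5}{6} + \frac{y y^{2}}{6}\right) y = -4 + y \left(\frac{5}{6} + \frac{y^{3}}{6}\right) y = -4 + y^{2} \left(\frac{5}{6} + \frac{y^{3}}{6}\right)$)
$\frac{U{\left(297 \right)}}{h{\left(129 \right)}} = \frac{-4 + \frac{297^{2} \left(5 + 297^{3}\right)}{6}}{-238} = \left(-4 + \frac{1}{6} \cdot 88209 \left(5 + 26198073\right)\right) \left(- \frac{1}{238}\right) = \left(-4 + \frac{1}{6} \cdot 88209 \cdot 26198078\right) \left(- \frac{1}{238}\right) = \left(-4 + 385151043717\right) \left(- \frac{1}{238}\right) = 385151043713 \left(- \frac{1}{238}\right) = - \frac{385151043713}{238}$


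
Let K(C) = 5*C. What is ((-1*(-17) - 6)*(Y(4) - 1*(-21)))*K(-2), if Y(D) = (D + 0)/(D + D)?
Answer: -2365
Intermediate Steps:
Y(D) = ½ (Y(D) = D/((2*D)) = D*(1/(2*D)) = ½)
((-1*(-17) - 6)*(Y(4) - 1*(-21)))*K(-2) = ((-1*(-17) - 6)*(½ - 1*(-21)))*(5*(-2)) = ((17 - 6)*(½ + 21))*(-10) = (11*(43/2))*(-10) = (473/2)*(-10) = -2365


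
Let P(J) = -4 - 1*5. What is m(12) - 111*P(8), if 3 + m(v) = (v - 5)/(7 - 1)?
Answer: 5983/6 ≈ 997.17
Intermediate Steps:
P(J) = -9 (P(J) = -4 - 5 = -9)
m(v) = -23/6 + v/6 (m(v) = -3 + (v - 5)/(7 - 1) = -3 + (-5 + v)/6 = -3 + (-5 + v)*(⅙) = -3 + (-⅚ + v/6) = -23/6 + v/6)
m(12) - 111*P(8) = (-23/6 + (⅙)*12) - 111*(-9) = (-23/6 + 2) + 999 = -11/6 + 999 = 5983/6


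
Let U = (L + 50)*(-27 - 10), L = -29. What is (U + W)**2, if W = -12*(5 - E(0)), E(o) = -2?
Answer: 741321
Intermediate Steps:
U = -777 (U = (-29 + 50)*(-27 - 10) = 21*(-37) = -777)
W = -84 (W = -12*(5 - 1*(-2)) = -12*(5 + 2) = -12*7 = -84)
(U + W)**2 = (-777 - 84)**2 = (-861)**2 = 741321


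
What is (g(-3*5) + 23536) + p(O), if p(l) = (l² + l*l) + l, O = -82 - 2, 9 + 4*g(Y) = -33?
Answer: 75107/2 ≈ 37554.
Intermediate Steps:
g(Y) = -21/2 (g(Y) = -9/4 + (¼)*(-33) = -9/4 - 33/4 = -21/2)
O = -84
p(l) = l + 2*l² (p(l) = (l² + l²) + l = 2*l² + l = l + 2*l²)
(g(-3*5) + 23536) + p(O) = (-21/2 + 23536) - 84*(1 + 2*(-84)) = 47051/2 - 84*(1 - 168) = 47051/2 - 84*(-167) = 47051/2 + 14028 = 75107/2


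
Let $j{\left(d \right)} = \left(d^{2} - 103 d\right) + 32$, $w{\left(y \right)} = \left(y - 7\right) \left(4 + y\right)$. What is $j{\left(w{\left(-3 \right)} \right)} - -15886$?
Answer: $17048$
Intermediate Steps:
$w{\left(y \right)} = \left(-7 + y\right) \left(4 + y\right)$
$j{\left(d \right)} = 32 + d^{2} - 103 d$
$j{\left(w{\left(-3 \right)} \right)} - -15886 = \left(32 + \left(-28 + \left(-3\right)^{2} - -9\right)^{2} - 103 \left(-28 + \left(-3\right)^{2} - -9\right)\right) - -15886 = \left(32 + \left(-28 + 9 + 9\right)^{2} - 103 \left(-28 + 9 + 9\right)\right) + 15886 = \left(32 + \left(-10\right)^{2} - -1030\right) + 15886 = \left(32 + 100 + 1030\right) + 15886 = 1162 + 15886 = 17048$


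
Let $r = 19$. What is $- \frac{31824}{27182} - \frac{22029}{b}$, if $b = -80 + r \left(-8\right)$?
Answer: $\frac{295704555}{3153112} \approx 93.782$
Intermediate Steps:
$b = -232$ ($b = -80 + 19 \left(-8\right) = -80 - 152 = -232$)
$- \frac{31824}{27182} - \frac{22029}{b} = - \frac{31824}{27182} - \frac{22029}{-232} = \left(-31824\right) \frac{1}{27182} - - \frac{22029}{232} = - \frac{15912}{13591} + \frac{22029}{232} = \frac{295704555}{3153112}$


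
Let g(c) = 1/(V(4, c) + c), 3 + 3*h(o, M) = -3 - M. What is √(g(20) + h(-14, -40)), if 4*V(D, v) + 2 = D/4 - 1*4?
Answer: √2562/15 ≈ 3.3744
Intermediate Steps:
V(D, v) = -3/2 + D/16 (V(D, v) = -½ + (D/4 - 1*4)/4 = -½ + (D*(¼) - 4)/4 = -½ + (D/4 - 4)/4 = -½ + (-4 + D/4)/4 = -½ + (-1 + D/16) = -3/2 + D/16)
h(o, M) = -2 - M/3 (h(o, M) = -1 + (-3 - M)/3 = -1 + (-1 - M/3) = -2 - M/3)
g(c) = 1/(-5/4 + c) (g(c) = 1/((-3/2 + (1/16)*4) + c) = 1/((-3/2 + ¼) + c) = 1/(-5/4 + c))
√(g(20) + h(-14, -40)) = √(4/(-5 + 4*20) + (-2 - ⅓*(-40))) = √(4/(-5 + 80) + (-2 + 40/3)) = √(4/75 + 34/3) = √(854/75) = √2562/15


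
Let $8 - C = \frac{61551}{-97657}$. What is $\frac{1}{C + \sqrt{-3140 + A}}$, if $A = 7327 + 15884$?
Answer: $- \frac{1679714351}{3891930377670} + \frac{194630401 \sqrt{20071}}{3891930377670} \approx 0.0066532$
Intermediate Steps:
$C = \frac{120401}{13951}$ ($C = 8 - \frac{61551}{-97657} = 8 - 61551 \left(- \frac{1}{97657}\right) = 8 - - \frac{8793}{13951} = 8 + \frac{8793}{13951} = \frac{120401}{13951} \approx 8.6303$)
$A = 23211$
$\frac{1}{C + \sqrt{-3140 + A}} = \frac{1}{\frac{120401}{13951} + \sqrt{-3140 + 23211}} = \frac{1}{\frac{120401}{13951} + \sqrt{20071}}$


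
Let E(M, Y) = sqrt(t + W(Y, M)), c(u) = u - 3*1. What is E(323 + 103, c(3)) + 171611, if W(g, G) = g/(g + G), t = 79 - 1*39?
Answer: 171611 + 2*sqrt(10) ≈ 1.7162e+5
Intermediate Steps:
t = 40 (t = 79 - 39 = 40)
W(g, G) = g/(G + g)
c(u) = -3 + u (c(u) = u - 3 = -3 + u)
E(M, Y) = sqrt(40 + Y/(M + Y))
E(323 + 103, c(3)) + 171611 = sqrt((40*(323 + 103) + 41*(-3 + 3))/((323 + 103) + (-3 + 3))) + 171611 = sqrt((40*426 + 41*0)/(426 + 0)) + 171611 = sqrt((17040 + 0)/426) + 171611 = sqrt((1/426)*17040) + 171611 = sqrt(40) + 171611 = 2*sqrt(10) + 171611 = 171611 + 2*sqrt(10)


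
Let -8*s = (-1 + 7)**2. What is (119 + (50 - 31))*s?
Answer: -621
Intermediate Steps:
s = -9/2 (s = -(-1 + 7)**2/8 = -1/8*6**2 = -1/8*36 = -9/2 ≈ -4.5000)
(119 + (50 - 31))*s = (119 + (50 - 31))*(-9/2) = (119 + 19)*(-9/2) = 138*(-9/2) = -621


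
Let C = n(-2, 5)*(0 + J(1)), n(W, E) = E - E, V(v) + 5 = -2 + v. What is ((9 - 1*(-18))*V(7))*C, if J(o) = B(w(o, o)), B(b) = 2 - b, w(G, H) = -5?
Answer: 0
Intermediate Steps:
V(v) = -7 + v (V(v) = -5 + (-2 + v) = -7 + v)
J(o) = 7 (J(o) = 2 - 1*(-5) = 2 + 5 = 7)
n(W, E) = 0
C = 0 (C = 0*(0 + 7) = 0*7 = 0)
((9 - 1*(-18))*V(7))*C = ((9 - 1*(-18))*(-7 + 7))*0 = ((9 + 18)*0)*0 = (27*0)*0 = 0*0 = 0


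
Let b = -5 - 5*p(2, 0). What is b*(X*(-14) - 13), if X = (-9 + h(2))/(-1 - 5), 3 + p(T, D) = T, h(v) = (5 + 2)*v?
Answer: 0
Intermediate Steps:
h(v) = 7*v
p(T, D) = -3 + T
X = -⅚ (X = (-9 + 7*2)/(-1 - 5) = (-9 + 14)/(-6) = 5*(-⅙) = -⅚ ≈ -0.83333)
b = 0 (b = -5 - 5*(-3 + 2) = -5 - 5*(-1) = -5 + 5 = 0)
b*(X*(-14) - 13) = 0*(-⅚*(-14) - 13) = 0*(35/3 - 13) = 0*(-4/3) = 0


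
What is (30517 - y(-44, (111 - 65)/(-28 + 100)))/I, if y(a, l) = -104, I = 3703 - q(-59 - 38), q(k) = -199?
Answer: 30621/3902 ≈ 7.8475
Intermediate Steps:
I = 3902 (I = 3703 - 1*(-199) = 3703 + 199 = 3902)
(30517 - y(-44, (111 - 65)/(-28 + 100)))/I = (30517 - 1*(-104))/3902 = (30517 + 104)*(1/3902) = 30621*(1/3902) = 30621/3902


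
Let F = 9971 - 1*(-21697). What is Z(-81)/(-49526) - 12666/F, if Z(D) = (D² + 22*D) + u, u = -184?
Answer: -32200449/65349557 ≈ -0.49274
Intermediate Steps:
F = 31668 (F = 9971 + 21697 = 31668)
Z(D) = -184 + D² + 22*D (Z(D) = (D² + 22*D) - 184 = -184 + D² + 22*D)
Z(-81)/(-49526) - 12666/F = (-184 + (-81)² + 22*(-81))/(-49526) - 12666/31668 = (-184 + 6561 - 1782)*(-1/49526) - 12666*1/31668 = 4595*(-1/49526) - 2111/5278 = -4595/49526 - 2111/5278 = -32200449/65349557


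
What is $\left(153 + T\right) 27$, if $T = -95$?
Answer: $1566$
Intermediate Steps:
$\left(153 + T\right) 27 = \left(153 - 95\right) 27 = 58 \cdot 27 = 1566$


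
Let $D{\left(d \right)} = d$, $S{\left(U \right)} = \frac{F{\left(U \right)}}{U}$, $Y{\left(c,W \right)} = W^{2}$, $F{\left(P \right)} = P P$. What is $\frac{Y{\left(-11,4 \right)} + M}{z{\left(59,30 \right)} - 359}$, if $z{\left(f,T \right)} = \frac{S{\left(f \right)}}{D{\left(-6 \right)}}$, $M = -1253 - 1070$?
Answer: $\frac{13842}{2213} \approx 6.2549$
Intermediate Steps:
$F{\left(P \right)} = P^{2}$
$S{\left(U \right)} = U$ ($S{\left(U \right)} = \frac{U^{2}}{U} = U$)
$M = -2323$ ($M = -1253 - 1070 = -2323$)
$z{\left(f,T \right)} = - \frac{f}{6}$ ($z{\left(f,T \right)} = \frac{f}{-6} = f \left(- \frac{1}{6}\right) = - \frac{f}{6}$)
$\frac{Y{\left(-11,4 \right)} + M}{z{\left(59,30 \right)} - 359} = \frac{4^{2} - 2323}{\left(- \frac{1}{6}\right) 59 - 359} = \frac{16 - 2323}{- \frac{59}{6} - 359} = - \frac{2307}{- \frac{2213}{6}} = \left(-2307\right) \left(- \frac{6}{2213}\right) = \frac{13842}{2213}$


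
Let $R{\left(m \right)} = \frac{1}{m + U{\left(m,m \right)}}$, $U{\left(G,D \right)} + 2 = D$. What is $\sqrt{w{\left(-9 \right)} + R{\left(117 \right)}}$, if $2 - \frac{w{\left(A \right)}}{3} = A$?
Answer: $\frac{\sqrt{444106}}{116} \approx 5.7449$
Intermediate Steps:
$U{\left(G,D \right)} = -2 + D$
$w{\left(A \right)} = 6 - 3 A$
$R{\left(m \right)} = \frac{1}{-2 + 2 m}$ ($R{\left(m \right)} = \frac{1}{m + \left(-2 + m\right)} = \frac{1}{-2 + 2 m}$)
$\sqrt{w{\left(-9 \right)} + R{\left(117 \right)}} = \sqrt{\left(6 - -27\right) + \frac{1}{2 \left(-1 + 117\right)}} = \sqrt{\left(6 + 27\right) + \frac{1}{2 \cdot 116}} = \sqrt{33 + \frac{1}{2} \cdot \frac{1}{116}} = \sqrt{33 + \frac{1}{232}} = \sqrt{\frac{7657}{232}} = \frac{\sqrt{444106}}{116}$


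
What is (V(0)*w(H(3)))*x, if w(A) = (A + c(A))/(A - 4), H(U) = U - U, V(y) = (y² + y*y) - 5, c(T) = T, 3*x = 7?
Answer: 0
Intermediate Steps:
x = 7/3 (x = (⅓)*7 = 7/3 ≈ 2.3333)
V(y) = -5 + 2*y² (V(y) = (y² + y²) - 5 = 2*y² - 5 = -5 + 2*y²)
H(U) = 0
w(A) = 2*A/(-4 + A) (w(A) = (A + A)/(A - 4) = (2*A)/(-4 + A) = 2*A/(-4 + A))
(V(0)*w(H(3)))*x = ((-5 + 2*0²)*(2*0/(-4 + 0)))*(7/3) = ((-5 + 2*0)*(2*0/(-4)))*(7/3) = ((-5 + 0)*(2*0*(-¼)))*(7/3) = -5*0*(7/3) = 0*(7/3) = 0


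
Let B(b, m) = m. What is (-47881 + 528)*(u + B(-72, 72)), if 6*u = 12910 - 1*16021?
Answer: 42286229/2 ≈ 2.1143e+7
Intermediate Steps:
u = -1037/2 (u = (12910 - 1*16021)/6 = (12910 - 16021)/6 = (1/6)*(-3111) = -1037/2 ≈ -518.50)
(-47881 + 528)*(u + B(-72, 72)) = (-47881 + 528)*(-1037/2 + 72) = -47353*(-893/2) = 42286229/2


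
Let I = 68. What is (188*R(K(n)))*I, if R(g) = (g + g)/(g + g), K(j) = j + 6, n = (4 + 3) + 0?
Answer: 12784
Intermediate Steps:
n = 7 (n = 7 + 0 = 7)
K(j) = 6 + j
R(g) = 1 (R(g) = (2*g)/((2*g)) = (2*g)*(1/(2*g)) = 1)
(188*R(K(n)))*I = (188*1)*68 = 188*68 = 12784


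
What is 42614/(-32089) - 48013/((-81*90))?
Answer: 1230033097/233928810 ≈ 5.2581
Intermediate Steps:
42614/(-32089) - 48013/((-81*90)) = 42614*(-1/32089) - 48013/(-7290) = -42614/32089 - 48013*(-1/7290) = -42614/32089 + 48013/7290 = 1230033097/233928810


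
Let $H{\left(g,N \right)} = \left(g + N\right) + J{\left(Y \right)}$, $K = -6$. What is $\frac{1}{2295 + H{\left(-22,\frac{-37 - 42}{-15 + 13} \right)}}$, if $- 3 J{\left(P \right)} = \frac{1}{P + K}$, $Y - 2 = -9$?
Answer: $\frac{78}{180377} \approx 0.00043243$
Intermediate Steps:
$Y = -7$ ($Y = 2 - 9 = -7$)
$J{\left(P \right)} = - \frac{1}{3 \left(-6 + P\right)}$ ($J{\left(P \right)} = - \frac{1}{3 \left(P - 6\right)} = - \frac{1}{3 \left(-6 + P\right)}$)
$H{\left(g,N \right)} = \frac{1}{39} + N + g$ ($H{\left(g,N \right)} = \left(g + N\right) - \frac{1}{-18 + 3 \left(-7\right)} = \left(N + g\right) - \frac{1}{-18 - 21} = \left(N + g\right) - \frac{1}{-39} = \left(N + g\right) - - \frac{1}{39} = \left(N + g\right) + \frac{1}{39} = \frac{1}{39} + N + g$)
$\frac{1}{2295 + H{\left(-22,\frac{-37 - 42}{-15 + 13} \right)}} = \frac{1}{2295 + \left(\frac{1}{39} + \frac{-37 - 42}{-15 + 13} - 22\right)} = \frac{1}{2295 - \left(\frac{857}{39} - \frac{79}{2}\right)} = \frac{1}{2295 - - \frac{1367}{78}} = \frac{1}{2295 + \left(\frac{1}{39} + \frac{79}{2} - 22\right)} = \frac{1}{2295 + \frac{1367}{78}} = \frac{1}{\frac{180377}{78}} = \frac{78}{180377}$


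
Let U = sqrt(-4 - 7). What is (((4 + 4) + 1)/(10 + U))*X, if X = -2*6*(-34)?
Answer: 12240/37 - 1224*I*sqrt(11)/37 ≈ 330.81 - 109.72*I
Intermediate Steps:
U = I*sqrt(11) (U = sqrt(-11) = I*sqrt(11) ≈ 3.3166*I)
X = 408 (X = -12*(-34) = 408)
(((4 + 4) + 1)/(10 + U))*X = (((4 + 4) + 1)/(10 + I*sqrt(11)))*408 = ((8 + 1)/(10 + I*sqrt(11)))*408 = (9/(10 + I*sqrt(11)))*408 = 3672/(10 + I*sqrt(11))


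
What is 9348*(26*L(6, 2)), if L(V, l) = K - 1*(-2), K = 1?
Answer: 729144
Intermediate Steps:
L(V, l) = 3 (L(V, l) = 1 - 1*(-2) = 1 + 2 = 3)
9348*(26*L(6, 2)) = 9348*(26*3) = 9348*78 = 729144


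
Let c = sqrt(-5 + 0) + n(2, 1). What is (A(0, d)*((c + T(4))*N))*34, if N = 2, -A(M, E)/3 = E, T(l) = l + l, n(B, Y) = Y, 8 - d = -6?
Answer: -25704 - 2856*I*sqrt(5) ≈ -25704.0 - 6386.2*I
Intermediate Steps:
d = 14 (d = 8 - 1*(-6) = 8 + 6 = 14)
T(l) = 2*l
A(M, E) = -3*E
c = 1 + I*sqrt(5) (c = sqrt(-5 + 0) + 1 = sqrt(-5) + 1 = I*sqrt(5) + 1 = 1 + I*sqrt(5) ≈ 1.0 + 2.2361*I)
(A(0, d)*((c + T(4))*N))*34 = ((-3*14)*(((1 + I*sqrt(5)) + 2*4)*2))*34 = -42*((1 + I*sqrt(5)) + 8)*2*34 = -42*(9 + I*sqrt(5))*2*34 = -42*(18 + 2*I*sqrt(5))*34 = (-756 - 84*I*sqrt(5))*34 = -25704 - 2856*I*sqrt(5)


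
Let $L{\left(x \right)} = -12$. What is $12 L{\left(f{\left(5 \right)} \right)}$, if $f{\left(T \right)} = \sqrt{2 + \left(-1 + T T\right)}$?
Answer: $-144$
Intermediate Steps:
$f{\left(T \right)} = \sqrt{1 + T^{2}}$ ($f{\left(T \right)} = \sqrt{2 + \left(-1 + T^{2}\right)} = \sqrt{1 + T^{2}}$)
$12 L{\left(f{\left(5 \right)} \right)} = 12 \left(-12\right) = -144$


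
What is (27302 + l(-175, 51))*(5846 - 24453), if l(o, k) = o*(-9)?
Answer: -537314339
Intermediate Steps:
l(o, k) = -9*o
(27302 + l(-175, 51))*(5846 - 24453) = (27302 - 9*(-175))*(5846 - 24453) = (27302 + 1575)*(-18607) = 28877*(-18607) = -537314339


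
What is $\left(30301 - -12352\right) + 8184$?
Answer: $50837$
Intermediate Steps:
$\left(30301 - -12352\right) + 8184 = \left(30301 + 12352\right) + 8184 = 42653 + 8184 = 50837$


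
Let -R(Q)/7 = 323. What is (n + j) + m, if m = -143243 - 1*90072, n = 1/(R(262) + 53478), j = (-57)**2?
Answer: -11783290321/51217 ≈ -2.3007e+5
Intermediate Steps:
R(Q) = -2261 (R(Q) = -7*323 = -2261)
j = 3249
n = 1/51217 (n = 1/(-2261 + 53478) = 1/51217 ≈ 1.9525e-5)
m = -233315 (m = -143243 - 90072 = -233315)
(n + j) + m = (1/51217 + 3249) - 233315 = 166404034/51217 - 233315 = -11783290321/51217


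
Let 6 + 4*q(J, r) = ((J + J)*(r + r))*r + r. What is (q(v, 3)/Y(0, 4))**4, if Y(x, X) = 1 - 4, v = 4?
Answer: 4879681/256 ≈ 19061.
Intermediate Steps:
Y(x, X) = -3
q(J, r) = -3/2 + r/4 + J*r**2 (q(J, r) = -3/2 + (((J + J)*(r + r))*r + r)/4 = -3/2 + (((2*J)*(2*r))*r + r)/4 = -3/2 + ((4*J*r)*r + r)/4 = -3/2 + (4*J*r**2 + r)/4 = -3/2 + (r + 4*J*r**2)/4 = -3/2 + (r/4 + J*r**2) = -3/2 + r/4 + J*r**2)
(q(v, 3)/Y(0, 4))**4 = ((-3/2 + (1/4)*3 + 4*3**2)/(-3))**4 = ((-3/2 + 3/4 + 4*9)*(-1/3))**4 = ((-3/2 + 3/4 + 36)*(-1/3))**4 = ((141/4)*(-1/3))**4 = (-47/4)**4 = 4879681/256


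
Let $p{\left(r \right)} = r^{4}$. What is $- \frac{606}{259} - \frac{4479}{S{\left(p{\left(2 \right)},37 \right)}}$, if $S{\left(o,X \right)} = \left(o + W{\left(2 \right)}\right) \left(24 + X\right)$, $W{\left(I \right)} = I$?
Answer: $- \frac{608483}{94794} \approx -6.419$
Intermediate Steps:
$S{\left(o,X \right)} = \left(2 + o\right) \left(24 + X\right)$ ($S{\left(o,X \right)} = \left(o + 2\right) \left(24 + X\right) = \left(2 + o\right) \left(24 + X\right)$)
$- \frac{606}{259} - \frac{4479}{S{\left(p{\left(2 \right)},37 \right)}} = - \frac{606}{259} - \frac{4479}{48 + 2 \cdot 37 + 24 \cdot 2^{4} + 37 \cdot 2^{4}} = \left(-606\right) \frac{1}{259} - \frac{4479}{48 + 74 + 24 \cdot 16 + 37 \cdot 16} = - \frac{606}{259} - \frac{4479}{48 + 74 + 384 + 592} = - \frac{606}{259} - \frac{4479}{1098} = - \frac{606}{259} - \frac{1493}{366} = - \frac{608483}{94794}$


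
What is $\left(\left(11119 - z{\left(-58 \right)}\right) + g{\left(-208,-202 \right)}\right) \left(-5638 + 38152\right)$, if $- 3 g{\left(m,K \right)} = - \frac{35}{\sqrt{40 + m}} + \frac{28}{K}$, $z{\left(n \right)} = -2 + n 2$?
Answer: $\frac{36901493350}{101} - \frac{27095 i \sqrt{42}}{6} \approx 3.6536 \cdot 10^{8} - 29266.0 i$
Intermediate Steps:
$z{\left(n \right)} = -2 + 2 n$
$g{\left(m,K \right)} = - \frac{28}{3 K} + \frac{35}{3 \sqrt{40 + m}}$ ($g{\left(m,K \right)} = - \frac{- \frac{35}{\sqrt{40 + m}} + \frac{28}{K}}{3} = - \frac{28}{3 K} + \frac{35}{3 \sqrt{40 + m}}$)
$\left(\left(11119 - z{\left(-58 \right)}\right) + g{\left(-208,-202 \right)}\right) \left(-5638 + 38152\right) = \left(\left(11119 - \left(-2 + 2 \left(-58\right)\right)\right) + \left(- \frac{28}{3 \left(-202\right)} + \frac{35}{3 \sqrt{40 - 208}}\right)\right) \left(-5638 + 38152\right) = \left(\left(11119 - \left(-2 - 116\right)\right) + \left(\left(- \frac{28}{3}\right) \left(- \frac{1}{202}\right) + \frac{35}{3 \cdot 2 i \sqrt{42}}\right)\right) 32514 = \left(\left(11119 - -118\right) + \left(\frac{14}{303} + \frac{35 \left(- \frac{i \sqrt{42}}{84}\right)}{3}\right)\right) 32514 = \left(\left(11119 + 118\right) + \left(\frac{14}{303} - \frac{5 i \sqrt{42}}{36}\right)\right) 32514 = \left(11237 + \left(\frac{14}{303} - \frac{5 i \sqrt{42}}{36}\right)\right) 32514 = \left(\frac{3404825}{303} - \frac{5 i \sqrt{42}}{36}\right) 32514 = \frac{36901493350}{101} - \frac{27095 i \sqrt{42}}{6}$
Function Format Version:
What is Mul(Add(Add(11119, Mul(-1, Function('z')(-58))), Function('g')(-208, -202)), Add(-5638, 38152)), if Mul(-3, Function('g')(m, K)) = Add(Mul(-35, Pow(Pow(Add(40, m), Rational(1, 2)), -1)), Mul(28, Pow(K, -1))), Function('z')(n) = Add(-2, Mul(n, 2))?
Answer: Add(Rational(36901493350, 101), Mul(Rational(-27095, 6), I, Pow(42, Rational(1, 2)))) ≈ Add(3.6536e+8, Mul(-29266., I))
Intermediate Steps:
Function('z')(n) = Add(-2, Mul(2, n))
Function('g')(m, K) = Add(Mul(Rational(-28, 3), Pow(K, -1)), Mul(Rational(35, 3), Pow(Add(40, m), Rational(-1, 2)))) (Function('g')(m, K) = Mul(Rational(-1, 3), Add(Mul(-35, Pow(Pow(Add(40, m), Rational(1, 2)), -1)), Mul(28, Pow(K, -1)))) = Mul(Rational(-1, 3), Add(Mul(-35, Pow(Add(40, m), Rational(-1, 2))), Mul(28, Pow(K, -1)))) = Add(Mul(Rational(-28, 3), Pow(K, -1)), Mul(Rational(35, 3), Pow(Add(40, m), Rational(-1, 2)))))
Mul(Add(Add(11119, Mul(-1, Function('z')(-58))), Function('g')(-208, -202)), Add(-5638, 38152)) = Mul(Add(Add(11119, Mul(-1, Add(-2, Mul(2, -58)))), Add(Mul(Rational(-28, 3), Pow(-202, -1)), Mul(Rational(35, 3), Pow(Add(40, -208), Rational(-1, 2))))), Add(-5638, 38152)) = Mul(Add(Add(11119, Mul(-1, Add(-2, -116))), Add(Mul(Rational(-28, 3), Rational(-1, 202)), Mul(Rational(35, 3), Pow(-168, Rational(-1, 2))))), 32514) = Mul(Add(Add(11119, Mul(-1, -118)), Add(Rational(14, 303), Mul(Rational(35, 3), Mul(Rational(-1, 84), I, Pow(42, Rational(1, 2)))))), 32514) = Mul(Add(Add(11119, 118), Add(Rational(14, 303), Mul(Rational(-5, 36), I, Pow(42, Rational(1, 2))))), 32514) = Mul(Add(11237, Add(Rational(14, 303), Mul(Rational(-5, 36), I, Pow(42, Rational(1, 2))))), 32514) = Mul(Add(Rational(3404825, 303), Mul(Rational(-5, 36), I, Pow(42, Rational(1, 2)))), 32514) = Add(Rational(36901493350, 101), Mul(Rational(-27095, 6), I, Pow(42, Rational(1, 2))))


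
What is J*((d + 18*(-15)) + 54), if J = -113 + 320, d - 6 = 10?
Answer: -41400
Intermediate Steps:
d = 16 (d = 6 + 10 = 16)
J = 207
J*((d + 18*(-15)) + 54) = 207*((16 + 18*(-15)) + 54) = 207*((16 - 270) + 54) = 207*(-254 + 54) = 207*(-200) = -41400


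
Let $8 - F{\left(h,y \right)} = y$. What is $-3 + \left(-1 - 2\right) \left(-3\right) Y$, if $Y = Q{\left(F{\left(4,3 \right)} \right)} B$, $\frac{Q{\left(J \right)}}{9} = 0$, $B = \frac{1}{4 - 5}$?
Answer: $-3$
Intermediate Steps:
$F{\left(h,y \right)} = 8 - y$
$B = -1$ ($B = \frac{1}{-1} = -1$)
$Q{\left(J \right)} = 0$ ($Q{\left(J \right)} = 9 \cdot 0 = 0$)
$Y = 0$ ($Y = 0 \left(-1\right) = 0$)
$-3 + \left(-1 - 2\right) \left(-3\right) Y = -3 + \left(-1 - 2\right) \left(-3\right) 0 = -3 + \left(-3\right) \left(-3\right) 0 = -3 + 9 \cdot 0 = -3 + 0 = -3$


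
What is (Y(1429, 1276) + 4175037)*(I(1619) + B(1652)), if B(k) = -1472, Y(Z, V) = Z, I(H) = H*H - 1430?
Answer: 10935069692694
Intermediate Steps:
I(H) = -1430 + H² (I(H) = H² - 1430 = -1430 + H²)
(Y(1429, 1276) + 4175037)*(I(1619) + B(1652)) = (1429 + 4175037)*((-1430 + 1619²) - 1472) = 4176466*((-1430 + 2621161) - 1472) = 4176466*(2619731 - 1472) = 4176466*2618259 = 10935069692694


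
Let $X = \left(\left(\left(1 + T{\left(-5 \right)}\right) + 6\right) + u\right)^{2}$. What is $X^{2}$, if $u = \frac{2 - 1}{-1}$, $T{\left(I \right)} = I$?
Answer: $1$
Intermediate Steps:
$u = -1$ ($u = \left(2 - 1\right) \left(-1\right) = 1 \left(-1\right) = -1$)
$X = 1$ ($X = \left(\left(\left(1 - 5\right) + 6\right) - 1\right)^{2} = \left(\left(-4 + 6\right) - 1\right)^{2} = \left(2 - 1\right)^{2} = 1^{2} = 1$)
$X^{2} = 1^{2} = 1$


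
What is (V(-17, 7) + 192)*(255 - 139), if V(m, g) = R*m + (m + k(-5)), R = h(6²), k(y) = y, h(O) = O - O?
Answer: 19720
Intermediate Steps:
h(O) = 0
R = 0
V(m, g) = -5 + m (V(m, g) = 0*m + (m - 5) = 0 + (-5 + m) = -5 + m)
(V(-17, 7) + 192)*(255 - 139) = ((-5 - 17) + 192)*(255 - 139) = (-22 + 192)*116 = 170*116 = 19720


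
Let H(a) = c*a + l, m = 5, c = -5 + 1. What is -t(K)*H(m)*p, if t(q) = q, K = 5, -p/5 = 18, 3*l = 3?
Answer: -8550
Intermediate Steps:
l = 1 (l = (1/3)*3 = 1)
p = -90 (p = -5*18 = -90)
c = -4
H(a) = 1 - 4*a (H(a) = -4*a + 1 = 1 - 4*a)
-t(K)*H(m)*p = -5*(1 - 4*5)*(-90) = -5*(1 - 20)*(-90) = -5*(-19)*(-90) = -(-95)*(-90) = -1*8550 = -8550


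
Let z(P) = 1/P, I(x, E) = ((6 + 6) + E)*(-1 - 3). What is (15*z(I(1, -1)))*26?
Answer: -195/22 ≈ -8.8636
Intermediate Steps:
I(x, E) = -48 - 4*E (I(x, E) = (12 + E)*(-4) = -48 - 4*E)
z(P) = 1/P
(15*z(I(1, -1)))*26 = (15/(-48 - 4*(-1)))*26 = (15/(-48 + 4))*26 = (15/(-44))*26 = (15*(-1/44))*26 = -15/44*26 = -195/22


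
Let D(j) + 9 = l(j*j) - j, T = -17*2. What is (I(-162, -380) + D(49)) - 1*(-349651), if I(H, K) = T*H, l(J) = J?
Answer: 357502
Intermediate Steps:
T = -34
D(j) = -9 + j² - j (D(j) = -9 + (j*j - j) = -9 + (j² - j) = -9 + j² - j)
I(H, K) = -34*H
(I(-162, -380) + D(49)) - 1*(-349651) = (-34*(-162) + (-9 + 49² - 1*49)) - 1*(-349651) = (5508 + (-9 + 2401 - 49)) + 349651 = (5508 + 2343) + 349651 = 7851 + 349651 = 357502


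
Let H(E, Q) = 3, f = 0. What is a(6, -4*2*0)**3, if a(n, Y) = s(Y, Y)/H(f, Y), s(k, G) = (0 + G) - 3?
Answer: -1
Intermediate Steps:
s(k, G) = -3 + G (s(k, G) = G - 3 = -3 + G)
a(n, Y) = -1 + Y/3 (a(n, Y) = (-3 + Y)/3 = (-3 + Y)*(1/3) = -1 + Y/3)
a(6, -4*2*0)**3 = (-1 + (-4*2*0)/3)**3 = (-1 + (-8*0)/3)**3 = (-1 + (1/3)*0)**3 = (-1 + 0)**3 = (-1)**3 = -1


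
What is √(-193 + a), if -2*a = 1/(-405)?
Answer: I*√1563290/90 ≈ 13.892*I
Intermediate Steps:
a = 1/810 (a = -½/(-405) = -½*(-1/405) = 1/810 ≈ 0.0012346)
√(-193 + a) = √(-193 + 1/810) = √(-156329/810) = I*√1563290/90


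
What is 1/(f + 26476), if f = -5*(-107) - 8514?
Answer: 1/18497 ≈ 5.4063e-5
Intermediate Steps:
f = -7979 (f = 535 - 8514 = -7979)
1/(f + 26476) = 1/(-7979 + 26476) = 1/18497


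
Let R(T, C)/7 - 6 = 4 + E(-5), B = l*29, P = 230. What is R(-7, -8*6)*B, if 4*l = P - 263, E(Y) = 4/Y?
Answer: -154077/10 ≈ -15408.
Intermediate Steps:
l = -33/4 (l = (230 - 263)/4 = (¼)*(-33) = -33/4 ≈ -8.2500)
B = -957/4 (B = -33/4*29 = -957/4 ≈ -239.25)
R(T, C) = 322/5 (R(T, C) = 42 + 7*(4 + 4/(-5)) = 42 + 7*(4 + 4*(-⅕)) = 42 + 7*(4 - ⅘) = 42 + 7*(16/5) = 42 + 112/5 = 322/5)
R(-7, -8*6)*B = (322/5)*(-957/4) = -154077/10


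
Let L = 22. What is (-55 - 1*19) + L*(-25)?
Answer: -624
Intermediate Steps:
(-55 - 1*19) + L*(-25) = (-55 - 1*19) + 22*(-25) = (-55 - 19) - 550 = -74 - 550 = -624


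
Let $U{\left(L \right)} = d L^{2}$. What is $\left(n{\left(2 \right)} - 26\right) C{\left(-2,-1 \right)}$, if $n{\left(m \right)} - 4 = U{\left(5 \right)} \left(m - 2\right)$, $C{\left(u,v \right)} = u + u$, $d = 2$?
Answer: $88$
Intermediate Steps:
$U{\left(L \right)} = 2 L^{2}$
$C{\left(u,v \right)} = 2 u$
$n{\left(m \right)} = -96 + 50 m$ ($n{\left(m \right)} = 4 + 2 \cdot 5^{2} \left(m - 2\right) = 4 + 2 \cdot 25 \left(-2 + m\right) = 4 + 50 \left(-2 + m\right) = 4 + \left(-100 + 50 m\right) = -96 + 50 m$)
$\left(n{\left(2 \right)} - 26\right) C{\left(-2,-1 \right)} = \left(\left(-96 + 50 \cdot 2\right) - 26\right) 2 \left(-2\right) = \left(\left(-96 + 100\right) - 26\right) \left(-4\right) = \left(4 - 26\right) \left(-4\right) = \left(-22\right) \left(-4\right) = 88$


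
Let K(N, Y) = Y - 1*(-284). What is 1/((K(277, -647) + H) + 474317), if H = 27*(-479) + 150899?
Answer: 1/611920 ≈ 1.6342e-6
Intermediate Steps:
K(N, Y) = 284 + Y (K(N, Y) = Y + 284 = 284 + Y)
H = 137966 (H = -12933 + 150899 = 137966)
1/((K(277, -647) + H) + 474317) = 1/(((284 - 647) + 137966) + 474317) = 1/((-363 + 137966) + 474317) = 1/(137603 + 474317) = 1/611920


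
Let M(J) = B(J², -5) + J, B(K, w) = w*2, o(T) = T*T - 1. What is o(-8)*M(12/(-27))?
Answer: -658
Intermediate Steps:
o(T) = -1 + T² (o(T) = T² - 1 = -1 + T²)
B(K, w) = 2*w
M(J) = -10 + J (M(J) = 2*(-5) + J = -10 + J)
o(-8)*M(12/(-27)) = (-1 + (-8)²)*(-10 + 12/(-27)) = (-1 + 64)*(-10 + 12*(-1/27)) = 63*(-10 - 4/9) = 63*(-94/9) = -658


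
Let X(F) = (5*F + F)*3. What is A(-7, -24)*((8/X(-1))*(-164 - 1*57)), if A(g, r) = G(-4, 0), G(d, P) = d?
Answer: -3536/9 ≈ -392.89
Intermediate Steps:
A(g, r) = -4
X(F) = 18*F (X(F) = (6*F)*3 = 18*F)
A(-7, -24)*((8/X(-1))*(-164 - 1*57)) = -4*8/((18*(-1)))*(-164 - 1*57) = -4*8/(-18)*(-164 - 57) = -4*8*(-1/18)*(-221) = -(-16)*(-221)/9 = -4*884/9 = -3536/9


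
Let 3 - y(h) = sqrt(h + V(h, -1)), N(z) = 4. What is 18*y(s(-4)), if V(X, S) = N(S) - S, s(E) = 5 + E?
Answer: 54 - 18*sqrt(6) ≈ 9.9092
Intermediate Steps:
V(X, S) = 4 - S
y(h) = 3 - sqrt(5 + h) (y(h) = 3 - sqrt(h + (4 - 1*(-1))) = 3 - sqrt(h + (4 + 1)) = 3 - sqrt(h + 5) = 3 - sqrt(5 + h))
18*y(s(-4)) = 18*(3 - sqrt(5 + (5 - 4))) = 18*(3 - sqrt(5 + 1)) = 18*(3 - sqrt(6)) = 54 - 18*sqrt(6)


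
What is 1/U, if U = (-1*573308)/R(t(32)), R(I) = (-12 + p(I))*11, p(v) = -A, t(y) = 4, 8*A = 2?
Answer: 539/2293232 ≈ 0.00023504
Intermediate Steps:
A = 1/4 (A = (1/8)*2 = 1/4 ≈ 0.25000)
p(v) = -1/4 (p(v) = -1*1/4 = -1/4)
R(I) = -539/4 (R(I) = (-12 - 1/4)*11 = -49/4*11 = -539/4)
U = 2293232/539 (U = (-1*573308)/(-539/4) = -573308*(-4/539) = 2293232/539 ≈ 4254.6)
1/U = 1/(2293232/539) = 539/2293232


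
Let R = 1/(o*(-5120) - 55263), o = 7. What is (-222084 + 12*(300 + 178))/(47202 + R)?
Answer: -162892164/35539205 ≈ -4.5835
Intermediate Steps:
R = -1/91103 (R = 1/(7*(-5120) - 55263) = 1/(-35840 - 55263) = 1/(-91103) = -1/91103 ≈ -1.0977e-5)
(-222084 + 12*(300 + 178))/(47202 + R) = (-222084 + 12*(300 + 178))/(47202 - 1/91103) = (-222084 + 12*478)/(4300243805/91103) = (-222084 + 5736)*(91103/4300243805) = -216348*91103/4300243805 = -162892164/35539205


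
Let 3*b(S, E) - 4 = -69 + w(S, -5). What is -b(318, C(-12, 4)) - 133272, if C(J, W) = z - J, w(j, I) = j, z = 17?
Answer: -400069/3 ≈ -1.3336e+5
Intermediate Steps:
C(J, W) = 17 - J
b(S, E) = -65/3 + S/3 (b(S, E) = 4/3 + (-69 + S)/3 = 4/3 + (-23 + S/3) = -65/3 + S/3)
-b(318, C(-12, 4)) - 133272 = -(-65/3 + (⅓)*318) - 133272 = -(-65/3 + 106) - 133272 = -1*253/3 - 133272 = -253/3 - 133272 = -400069/3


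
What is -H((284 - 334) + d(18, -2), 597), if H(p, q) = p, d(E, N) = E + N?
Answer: 34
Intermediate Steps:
-H((284 - 334) + d(18, -2), 597) = -((284 - 334) + (18 - 2)) = -(-50 + 16) = -1*(-34) = 34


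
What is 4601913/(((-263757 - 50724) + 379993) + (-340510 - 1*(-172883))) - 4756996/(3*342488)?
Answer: -1303515146293/26229871590 ≈ -49.696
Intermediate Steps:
4601913/(((-263757 - 50724) + 379993) + (-340510 - 1*(-172883))) - 4756996/(3*342488) = 4601913/((-314481 + 379993) + (-340510 + 172883)) - 4756996/1027464 = 4601913/(65512 - 167627) - 4756996*1/1027464 = 4601913/(-102115) - 1189249/256866 = 4601913*(-1/102115) - 1189249/256866 = -4601913/102115 - 1189249/256866 = -1303515146293/26229871590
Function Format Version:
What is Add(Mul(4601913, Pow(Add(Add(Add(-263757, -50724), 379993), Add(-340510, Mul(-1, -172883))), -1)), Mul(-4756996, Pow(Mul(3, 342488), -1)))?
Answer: Rational(-1303515146293, 26229871590) ≈ -49.696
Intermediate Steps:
Add(Mul(4601913, Pow(Add(Add(Add(-263757, -50724), 379993), Add(-340510, Mul(-1, -172883))), -1)), Mul(-4756996, Pow(Mul(3, 342488), -1))) = Add(Mul(4601913, Pow(Add(Add(-314481, 379993), Add(-340510, 172883)), -1)), Mul(-4756996, Pow(1027464, -1))) = Add(Mul(4601913, Pow(Add(65512, -167627), -1)), Mul(-4756996, Rational(1, 1027464))) = Add(Mul(4601913, Pow(-102115, -1)), Rational(-1189249, 256866)) = Add(Mul(4601913, Rational(-1, 102115)), Rational(-1189249, 256866)) = Add(Rational(-4601913, 102115), Rational(-1189249, 256866)) = Rational(-1303515146293, 26229871590)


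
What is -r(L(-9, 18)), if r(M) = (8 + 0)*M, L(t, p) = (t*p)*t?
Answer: -11664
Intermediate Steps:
L(t, p) = p*t² (L(t, p) = (p*t)*t = p*t²)
r(M) = 8*M
-r(L(-9, 18)) = -8*18*(-9)² = -8*18*81 = -8*1458 = -1*11664 = -11664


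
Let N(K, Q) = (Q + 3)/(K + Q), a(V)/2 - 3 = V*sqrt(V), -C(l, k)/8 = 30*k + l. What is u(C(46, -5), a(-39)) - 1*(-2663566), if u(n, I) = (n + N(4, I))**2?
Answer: (-796307763739*I + 5237499852*sqrt(39))/(8*(-29647*I + 195*sqrt(39))) ≈ 3.3575e+6 - 3.4188*I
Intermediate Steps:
C(l, k) = -240*k - 8*l (C(l, k) = -8*(30*k + l) = -8*(l + 30*k) = -240*k - 8*l)
a(V) = 6 + 2*V**(3/2) (a(V) = 6 + 2*(V*sqrt(V)) = 6 + 2*V**(3/2))
N(K, Q) = (3 + Q)/(K + Q)
u(n, I) = (n + (3 + I)/(4 + I))**2
u(C(46, -5), a(-39)) - 1*(-2663566) = (3 + (6 + 2*(-39)**(3/2)) + (-240*(-5) - 8*46)*(4 + (6 + 2*(-39)**(3/2))))**2/(4 + (6 + 2*(-39)**(3/2)))**2 - 1*(-2663566) = (3 + (6 + 2*(-39*I*sqrt(39))) + (1200 - 368)*(4 + (6 + 2*(-39*I*sqrt(39)))))**2/(4 + (6 + 2*(-39*I*sqrt(39))))**2 + 2663566 = (3 + (6 - 78*I*sqrt(39)) + 832*(4 + (6 - 78*I*sqrt(39))))**2/(4 + (6 - 78*I*sqrt(39)))**2 + 2663566 = (3 + (6 - 78*I*sqrt(39)) + 832*(10 - 78*I*sqrt(39)))**2/(10 - 78*I*sqrt(39))**2 + 2663566 = (3 + (6 - 78*I*sqrt(39)) + (8320 - 64896*I*sqrt(39)))**2/(10 - 78*I*sqrt(39))**2 + 2663566 = (8329 - 64974*I*sqrt(39))**2/(10 - 78*I*sqrt(39))**2 + 2663566 = 2663566 + (8329 - 64974*I*sqrt(39))**2/(10 - 78*I*sqrt(39))**2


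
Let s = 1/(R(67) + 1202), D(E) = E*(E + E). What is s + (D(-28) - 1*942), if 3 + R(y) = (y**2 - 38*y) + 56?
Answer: 2001949/3198 ≈ 626.00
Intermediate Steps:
R(y) = 53 + y**2 - 38*y (R(y) = -3 + ((y**2 - 38*y) + 56) = -3 + (56 + y**2 - 38*y) = 53 + y**2 - 38*y)
D(E) = 2*E**2 (D(E) = E*(2*E) = 2*E**2)
s = 1/3198 (s = 1/((53 + 67**2 - 38*67) + 1202) = 1/((53 + 4489 - 2546) + 1202) = 1/(1996 + 1202) = 1/3198 ≈ 0.00031270)
s + (D(-28) - 1*942) = 1/3198 + (2*(-28)**2 - 1*942) = 1/3198 + (2*784 - 942) = 1/3198 + (1568 - 942) = 1/3198 + 626 = 2001949/3198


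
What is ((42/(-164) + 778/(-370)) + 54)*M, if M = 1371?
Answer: 1074037287/15170 ≈ 70800.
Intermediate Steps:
((42/(-164) + 778/(-370)) + 54)*M = ((42/(-164) + 778/(-370)) + 54)*1371 = ((42*(-1/164) + 778*(-1/370)) + 54)*1371 = ((-21/82 - 389/185) + 54)*1371 = (-35783/15170 + 54)*1371 = (783397/15170)*1371 = 1074037287/15170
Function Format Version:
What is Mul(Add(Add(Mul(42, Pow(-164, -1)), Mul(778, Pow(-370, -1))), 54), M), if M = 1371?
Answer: Rational(1074037287, 15170) ≈ 70800.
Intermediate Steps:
Mul(Add(Add(Mul(42, Pow(-164, -1)), Mul(778, Pow(-370, -1))), 54), M) = Mul(Add(Add(Mul(42, Pow(-164, -1)), Mul(778, Pow(-370, -1))), 54), 1371) = Mul(Add(Add(Mul(42, Rational(-1, 164)), Mul(778, Rational(-1, 370))), 54), 1371) = Mul(Add(Add(Rational(-21, 82), Rational(-389, 185)), 54), 1371) = Mul(Add(Rational(-35783, 15170), 54), 1371) = Mul(Rational(783397, 15170), 1371) = Rational(1074037287, 15170)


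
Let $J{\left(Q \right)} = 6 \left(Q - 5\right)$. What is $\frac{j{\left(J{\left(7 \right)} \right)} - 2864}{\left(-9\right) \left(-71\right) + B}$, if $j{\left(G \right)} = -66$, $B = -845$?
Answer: $\frac{1465}{103} \approx 14.223$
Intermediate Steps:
$J{\left(Q \right)} = -30 + 6 Q$ ($J{\left(Q \right)} = 6 \left(-5 + Q\right) = -30 + 6 Q$)
$\frac{j{\left(J{\left(7 \right)} \right)} - 2864}{\left(-9\right) \left(-71\right) + B} = \frac{-66 - 2864}{\left(-9\right) \left(-71\right) - 845} = - \frac{2930}{639 - 845} = - \frac{2930}{-206} = \left(-2930\right) \left(- \frac{1}{206}\right) = \frac{1465}{103}$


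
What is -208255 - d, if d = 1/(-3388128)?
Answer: -705594596639/3388128 ≈ -2.0826e+5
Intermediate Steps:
d = -1/3388128 ≈ -2.9515e-7
-208255 - d = -208255 - 1*(-1/3388128) = -208255 + 1/3388128 = -705594596639/3388128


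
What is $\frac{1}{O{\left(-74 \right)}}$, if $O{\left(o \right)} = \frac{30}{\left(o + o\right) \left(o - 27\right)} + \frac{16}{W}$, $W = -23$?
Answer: $- \frac{171902}{119239} \approx -1.4417$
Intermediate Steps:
$O{\left(o \right)} = - \frac{16}{23} + \frac{15}{o \left(-27 + o\right)}$ ($O{\left(o \right)} = \frac{30}{\left(o + o\right) \left(o - 27\right)} + \frac{16}{-23} = \frac{30}{2 o \left(-27 + o\right)} + 16 \left(- \frac{1}{23}\right) = \frac{30}{2 o \left(-27 + o\right)} - \frac{16}{23} = 30 \frac{1}{2 o \left(-27 + o\right)} - \frac{16}{23} = \frac{15}{o \left(-27 + o\right)} - \frac{16}{23} = - \frac{16}{23} + \frac{15}{o \left(-27 + o\right)}$)
$\frac{1}{O{\left(-74 \right)}} = \frac{1}{\frac{1}{23} \frac{1}{-74} \frac{1}{-27 - 74} \left(345 - 16 \left(-74\right)^{2} + 432 \left(-74\right)\right)} = \frac{1}{\frac{1}{23} \left(- \frac{1}{74}\right) \frac{1}{-101} \left(345 - 87616 - 31968\right)} = \frac{1}{\frac{1}{23} \left(- \frac{1}{74}\right) \left(- \frac{1}{101}\right) \left(345 - 87616 - 31968\right)} = \frac{1}{\frac{1}{23} \left(- \frac{1}{74}\right) \left(- \frac{1}{101}\right) \left(-119239\right)} = \frac{1}{- \frac{119239}{171902}} = - \frac{171902}{119239}$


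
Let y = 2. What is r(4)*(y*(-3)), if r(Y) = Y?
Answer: -24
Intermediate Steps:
r(4)*(y*(-3)) = 4*(2*(-3)) = 4*(-6) = -24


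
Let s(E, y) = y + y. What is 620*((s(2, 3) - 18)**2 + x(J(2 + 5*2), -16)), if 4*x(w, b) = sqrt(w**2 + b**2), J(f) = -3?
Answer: 89280 + 155*sqrt(265) ≈ 91803.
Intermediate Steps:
s(E, y) = 2*y
x(w, b) = sqrt(b**2 + w**2)/4 (x(w, b) = sqrt(w**2 + b**2)/4 = sqrt(b**2 + w**2)/4)
620*((s(2, 3) - 18)**2 + x(J(2 + 5*2), -16)) = 620*((2*3 - 18)**2 + sqrt((-16)**2 + (-3)**2)/4) = 620*((6 - 18)**2 + sqrt(256 + 9)/4) = 620*((-12)**2 + sqrt(265)/4) = 620*(144 + sqrt(265)/4) = 89280 + 155*sqrt(265)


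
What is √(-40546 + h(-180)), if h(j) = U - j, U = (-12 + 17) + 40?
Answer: I*√40321 ≈ 200.8*I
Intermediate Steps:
U = 45 (U = 5 + 40 = 45)
h(j) = 45 - j
√(-40546 + h(-180)) = √(-40546 + (45 - 1*(-180))) = √(-40546 + (45 + 180)) = √(-40546 + 225) = √(-40321) = I*√40321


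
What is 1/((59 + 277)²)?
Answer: 1/112896 ≈ 8.8577e-6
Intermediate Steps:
1/((59 + 277)²) = 1/(336²) = 1/112896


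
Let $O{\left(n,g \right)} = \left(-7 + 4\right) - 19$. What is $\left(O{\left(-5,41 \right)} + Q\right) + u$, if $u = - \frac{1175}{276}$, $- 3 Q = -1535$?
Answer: $\frac{133973}{276} \approx 485.41$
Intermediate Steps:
$O{\left(n,g \right)} = -22$ ($O{\left(n,g \right)} = -3 - 19 = -22$)
$Q = \frac{1535}{3}$ ($Q = \left(- \frac{1}{3}\right) \left(-1535\right) = \frac{1535}{3} \approx 511.67$)
$u = - \frac{1175}{276}$ ($u = \left(-1175\right) \frac{1}{276} = - \frac{1175}{276} \approx -4.2572$)
$\left(O{\left(-5,41 \right)} + Q\right) + u = \left(-22 + \frac{1535}{3}\right) - \frac{1175}{276} = \frac{1469}{3} - \frac{1175}{276} = \frac{133973}{276}$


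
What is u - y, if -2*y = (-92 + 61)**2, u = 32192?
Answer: 65345/2 ≈ 32673.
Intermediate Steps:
y = -961/2 (y = -(-92 + 61)**2/2 = -1/2*(-31)**2 = -1/2*961 = -961/2 ≈ -480.50)
u - y = 32192 - 1*(-961/2) = 32192 + 961/2 = 65345/2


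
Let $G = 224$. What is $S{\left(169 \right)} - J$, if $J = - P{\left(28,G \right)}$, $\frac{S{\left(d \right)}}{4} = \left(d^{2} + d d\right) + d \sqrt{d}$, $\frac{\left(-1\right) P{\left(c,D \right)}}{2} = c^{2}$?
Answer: $235708$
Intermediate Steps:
$P{\left(c,D \right)} = - 2 c^{2}$
$S{\left(d \right)} = 4 d^{\frac{3}{2}} + 8 d^{2}$ ($S{\left(d \right)} = 4 \left(\left(d^{2} + d d\right) + d \sqrt{d}\right) = 4 \left(\left(d^{2} + d^{2}\right) + d^{\frac{3}{2}}\right) = 4 \left(2 d^{2} + d^{\frac{3}{2}}\right) = 4 \left(d^{\frac{3}{2}} + 2 d^{2}\right) = 4 d^{\frac{3}{2}} + 8 d^{2}$)
$J = 1568$ ($J = - \left(-2\right) 28^{2} = - \left(-2\right) 784 = \left(-1\right) \left(-1568\right) = 1568$)
$S{\left(169 \right)} - J = \left(4 \cdot 169^{\frac{3}{2}} + 8 \cdot 169^{2}\right) - 1568 = \left(4 \cdot 2197 + 8 \cdot 28561\right) - 1568 = \left(8788 + 228488\right) - 1568 = 237276 - 1568 = 235708$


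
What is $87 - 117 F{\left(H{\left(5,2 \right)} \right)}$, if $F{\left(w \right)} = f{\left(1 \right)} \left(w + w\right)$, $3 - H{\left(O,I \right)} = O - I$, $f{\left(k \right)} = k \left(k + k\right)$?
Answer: $87$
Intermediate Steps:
$f{\left(k \right)} = 2 k^{2}$ ($f{\left(k \right)} = k 2 k = 2 k^{2}$)
$H{\left(O,I \right)} = 3 + I - O$ ($H{\left(O,I \right)} = 3 - \left(O - I\right) = 3 + \left(I - O\right) = 3 + I - O$)
$F{\left(w \right)} = 4 w$ ($F{\left(w \right)} = 2 \cdot 1^{2} \left(w + w\right) = 2 \cdot 1 \cdot 2 w = 2 \cdot 2 w = 4 w$)
$87 - 117 F{\left(H{\left(5,2 \right)} \right)} = 87 - 117 \cdot 4 \left(3 + 2 - 5\right) = 87 - 117 \cdot 4 \cdot 0 = 87 - 0 = 87 + 0 = 87$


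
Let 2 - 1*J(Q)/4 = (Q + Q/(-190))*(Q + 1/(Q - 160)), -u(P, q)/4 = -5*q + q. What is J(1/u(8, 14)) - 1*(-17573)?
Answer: 214531497467419/12202462720 ≈ 17581.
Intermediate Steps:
u(P, q) = 16*q (u(P, q) = -4*(-5*q + q) = -(-16)*q = 16*q)
J(Q) = 8 - 378*Q*(Q + 1/(-160 + Q))/95 (J(Q) = 8 - 4*(Q + Q/(-190))*(Q + 1/(Q - 160)) = 8 - 4*(Q + Q*(-1/190))*(Q + 1/(-160 + Q)) = 8 - 4*(Q - Q/190)*(Q + 1/(-160 + Q)) = 8 - 4*189*Q/190*(Q + 1/(-160 + Q)) = 8 - 378*Q*(Q + 1/(-160 + Q))/95)
J(1/u(8, 14)) - 1*(-17573) = 2*(-60800 - 189*(1/(16*14))³ + 191/((16*14)) + 30240*(1/(16*14))²)/(95*(-160 + 1/(16*14))) - 1*(-17573) = 2*(-60800 - 189*(1/224)³ + 191/224 + 30240*(1/224)²)/(95*(-160 + 1/224)) + 17573 = 2*(-60800 - 189*(1/224)³ + 191*(1/224) + 30240*(1/224)²)/(95*(-160 + 1/224)) + 17573 = 2*(-60800 - 189*1/11239424 + 191/224 + 30240*(1/50176))/(95*(-35839/224)) + 17573 = (2/95)*(-224/35839)*(-60800 - 27/1605632 + 191/224 + 135/224) + 17573 = (2/95)*(-224/35839)*(-97620088859/1605632) + 17573 = 97620088859/12202462720 + 17573 = 214531497467419/12202462720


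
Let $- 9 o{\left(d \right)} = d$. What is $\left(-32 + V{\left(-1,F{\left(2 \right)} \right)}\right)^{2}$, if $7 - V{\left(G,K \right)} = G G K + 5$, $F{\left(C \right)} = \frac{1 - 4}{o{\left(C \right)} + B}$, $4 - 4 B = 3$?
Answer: $6084$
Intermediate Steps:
$B = \frac{1}{4}$ ($B = 1 - \frac{3}{4} = \frac{1}{4} \approx 0.25$)
$o{\left(d \right)} = - \frac{d}{9}$
$F{\left(C \right)} = - \frac{3}{\frac{1}{4} - \frac{C}{9}}$ ($F{\left(C \right)} = \frac{1 - 4}{- \frac{C}{9} + \frac{1}{4}} = - \frac{3}{\frac{1}{4} - \frac{C}{9}}$)
$V{\left(G,K \right)} = 2 - K G^{2}$ ($V{\left(G,K \right)} = 7 - \left(G G K + 5\right) = 7 - \left(G^{2} K + 5\right) = 7 - \left(K G^{2} + 5\right) = 7 - \left(5 + K G^{2}\right) = 2 - K G^{2}$)
$\left(-32 + V{\left(-1,F{\left(2 \right)} \right)}\right)^{2} = \left(-32 - \left(-2 + \frac{108}{-9 + 4 \cdot 2} \left(-1\right)^{2}\right)\right)^{2} = \left(-32 - \left(-2 + \frac{108}{-9 + 8} \cdot 1\right)\right)^{2} = \left(-32 - \left(-2 + \frac{108}{-1} \cdot 1\right)\right)^{2} = \left(-32 - \left(-2 + 108 \left(-1\right) 1\right)\right)^{2} = \left(-32 - \left(-2 - 108\right)\right)^{2} = \left(-32 + \left(2 + 108\right)\right)^{2} = \left(-32 + 110\right)^{2} = 78^{2} = 6084$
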